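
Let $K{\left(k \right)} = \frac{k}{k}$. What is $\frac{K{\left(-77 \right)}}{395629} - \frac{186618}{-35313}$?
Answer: $\frac{24610509345}{4656948959} \approx 5.2847$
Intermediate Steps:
$K{\left(k \right)} = 1$
$\frac{K{\left(-77 \right)}}{395629} - \frac{186618}{-35313} = 1 \cdot \frac{1}{395629} - \frac{186618}{-35313} = 1 \cdot \frac{1}{395629} - - \frac{62206}{11771} = \frac{1}{395629} + \frac{62206}{11771} = \frac{24610509345}{4656948959}$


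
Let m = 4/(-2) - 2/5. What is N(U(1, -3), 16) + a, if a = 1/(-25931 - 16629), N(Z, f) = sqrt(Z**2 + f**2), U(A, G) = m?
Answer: -1/42560 + 4*sqrt(409)/5 ≈ 16.179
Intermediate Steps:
m = -12/5 (m = 4*(-1/2) - 2*1/5 = -2 - 2/5 = -12/5 ≈ -2.4000)
U(A, G) = -12/5
a = -1/42560 (a = 1/(-42560) = -1/42560 ≈ -2.3496e-5)
N(U(1, -3), 16) + a = sqrt((-12/5)**2 + 16**2) - 1/42560 = sqrt(144/25 + 256) - 1/42560 = sqrt(6544/25) - 1/42560 = 4*sqrt(409)/5 - 1/42560 = -1/42560 + 4*sqrt(409)/5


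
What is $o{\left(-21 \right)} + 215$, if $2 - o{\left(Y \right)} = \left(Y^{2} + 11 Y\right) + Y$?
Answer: $28$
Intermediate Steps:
$o{\left(Y \right)} = 2 - Y^{2} - 12 Y$ ($o{\left(Y \right)} = 2 - \left(\left(Y^{2} + 11 Y\right) + Y\right) = 2 - \left(Y^{2} + 12 Y\right) = 2 - Y^{2} - 12 Y$)
$o{\left(-21 \right)} + 215 = \left(2 - \left(-21\right)^{2} - -252\right) + 215 = \left(2 - 441 + 252\right) + 215 = -187 + 215 = 28$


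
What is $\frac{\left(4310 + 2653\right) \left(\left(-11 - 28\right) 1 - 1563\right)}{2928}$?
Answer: $- \frac{1859121}{488} \approx -3809.7$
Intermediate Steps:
$\frac{\left(4310 + 2653\right) \left(\left(-11 - 28\right) 1 - 1563\right)}{2928} = 6963 \left(\left(-39\right) 1 - 1563\right) \frac{1}{2928} = 6963 \left(-39 - 1563\right) \frac{1}{2928} = 6963 \left(-1602\right) \frac{1}{2928} = \left(-11154726\right) \frac{1}{2928} = - \frac{1859121}{488}$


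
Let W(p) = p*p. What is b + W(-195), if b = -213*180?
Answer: -315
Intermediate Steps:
b = -38340
W(p) = p²
b + W(-195) = -38340 + (-195)² = -38340 + 38025 = -315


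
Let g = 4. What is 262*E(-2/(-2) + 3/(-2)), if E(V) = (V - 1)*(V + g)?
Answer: -2751/2 ≈ -1375.5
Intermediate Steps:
E(V) = (-1 + V)*(4 + V) (E(V) = (V - 1)*(V + 4) = (-1 + V)*(4 + V))
262*E(-2/(-2) + 3/(-2)) = 262*(-4 + (-2/(-2) + 3/(-2))**2 + 3*(-2/(-2) + 3/(-2))) = 262*(-4 + (-2*(-1/2) + 3*(-1/2))**2 + 3*(-2*(-1/2) + 3*(-1/2))) = 262*(-4 + (1 - 3/2)**2 + 3*(1 - 3/2)) = 262*(-4 + (-1/2)**2 + 3*(-1/2)) = 262*(-4 + 1/4 - 3/2) = 262*(-21/4) = -2751/2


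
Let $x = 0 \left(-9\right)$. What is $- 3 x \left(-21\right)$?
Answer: $0$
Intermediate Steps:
$x = 0$
$- 3 x \left(-21\right) = \left(-3\right) 0 \left(-21\right) = 0 \left(-21\right) = 0$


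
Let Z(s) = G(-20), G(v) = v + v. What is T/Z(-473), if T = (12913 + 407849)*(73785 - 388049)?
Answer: 16528793646/5 ≈ 3.3058e+9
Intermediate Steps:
G(v) = 2*v
Z(s) = -40 (Z(s) = 2*(-20) = -40)
T = -132230349168 (T = 420762*(-314264) = -132230349168)
T/Z(-473) = -132230349168/(-40) = -132230349168*(-1/40) = 16528793646/5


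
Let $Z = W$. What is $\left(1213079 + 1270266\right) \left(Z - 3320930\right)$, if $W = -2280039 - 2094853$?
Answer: $-19111381084590$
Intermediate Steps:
$W = -4374892$
$Z = -4374892$
$\left(1213079 + 1270266\right) \left(Z - 3320930\right) = \left(1213079 + 1270266\right) \left(-4374892 - 3320930\right) = 2483345 \left(-7695822\right) = -19111381084590$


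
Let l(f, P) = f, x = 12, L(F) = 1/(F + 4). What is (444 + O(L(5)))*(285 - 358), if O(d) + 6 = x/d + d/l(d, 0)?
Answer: -39931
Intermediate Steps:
L(F) = 1/(4 + F)
O(d) = -5 + 12/d (O(d) = -6 + (12/d + d/d) = -6 + (12/d + 1) = -6 + (1 + 12/d) = -5 + 12/d)
(444 + O(L(5)))*(285 - 358) = (444 + (-5 + 12/(1/(4 + 5))))*(285 - 358) = (444 + (-5 + 12/(1/9)))*(-73) = (444 + (-5 + 12*9))*(-73) = (444 + (-5 + 108))*(-73) = (444 + 103)*(-73) = 547*(-73) = -39931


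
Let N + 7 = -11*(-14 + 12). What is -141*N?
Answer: -2115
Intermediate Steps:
N = 15 (N = -7 - 11*(-14 + 12) = -7 - 11*(-2) = -7 + 22 = 15)
-141*N = -141*15 = -2115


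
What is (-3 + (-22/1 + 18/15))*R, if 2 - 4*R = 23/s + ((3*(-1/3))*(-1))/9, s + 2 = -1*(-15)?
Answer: -833/1170 ≈ -0.71197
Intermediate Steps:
s = 13 (s = -2 - 1*(-15) = -2 + 15 = 13)
R = 7/234 (R = ½ - (23/13 + ((3*(-1/3))*(-1))/9)/4 = ½ - (23*(1/13) + ((3*(-1*⅓))*(-1))*(⅑))/4 = ½ - (23/13 + ((3*(-⅓))*(-1))*(⅑))/4 = ½ - (23/13 - 1*(-1)*(⅑))/4 = ½ - (23/13 + 1*(⅑))/4 = ½ - (23/13 + ⅑)/4 = ½ - ¼*220/117 = ½ - 55/117 = 7/234 ≈ 0.029915)
(-3 + (-22/1 + 18/15))*R = (-3 + (-22/1 + 18/15))*(7/234) = (-3 + (-22*1 + 18*(1/15)))*(7/234) = (-3 + (-22 + 6/5))*(7/234) = (-3 - 104/5)*(7/234) = -119/5*7/234 = -833/1170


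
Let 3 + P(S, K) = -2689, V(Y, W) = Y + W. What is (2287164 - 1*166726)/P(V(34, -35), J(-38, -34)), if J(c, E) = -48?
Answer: -1060219/1346 ≈ -787.68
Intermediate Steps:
V(Y, W) = W + Y
P(S, K) = -2692 (P(S, K) = -3 - 2689 = -2692)
(2287164 - 1*166726)/P(V(34, -35), J(-38, -34)) = (2287164 - 1*166726)/(-2692) = (2287164 - 166726)*(-1/2692) = 2120438*(-1/2692) = -1060219/1346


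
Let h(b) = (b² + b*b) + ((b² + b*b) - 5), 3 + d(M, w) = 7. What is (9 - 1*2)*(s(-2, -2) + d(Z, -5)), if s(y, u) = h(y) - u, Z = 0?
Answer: 119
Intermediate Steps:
d(M, w) = 4 (d(M, w) = -3 + 7 = 4)
h(b) = -5 + 4*b² (h(b) = (b² + b²) + ((b² + b²) - 5) = 2*b² + (2*b² - 5) = 2*b² + (-5 + 2*b²) = -5 + 4*b²)
s(y, u) = -5 - u + 4*y² (s(y, u) = (-5 + 4*y²) - u = -5 - u + 4*y²)
(9 - 1*2)*(s(-2, -2) + d(Z, -5)) = (9 - 1*2)*((-5 - 1*(-2) + 4*(-2)²) + 4) = (9 - 2)*((-5 + 2 + 4*4) + 4) = 7*((-5 + 2 + 16) + 4) = 7*(13 + 4) = 7*17 = 119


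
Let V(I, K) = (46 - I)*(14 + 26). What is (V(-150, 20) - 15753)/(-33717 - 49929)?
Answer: 7913/83646 ≈ 0.094601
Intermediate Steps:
V(I, K) = 1840 - 40*I (V(I, K) = (46 - I)*40 = 1840 - 40*I)
(V(-150, 20) - 15753)/(-33717 - 49929) = ((1840 - 40*(-150)) - 15753)/(-33717 - 49929) = ((1840 + 6000) - 15753)/(-83646) = (7840 - 15753)*(-1/83646) = -7913*(-1/83646) = 7913/83646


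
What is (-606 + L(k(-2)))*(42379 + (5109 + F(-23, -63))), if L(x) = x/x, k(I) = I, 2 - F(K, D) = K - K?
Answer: -28731450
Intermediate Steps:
F(K, D) = 2 (F(K, D) = 2 - (K - K) = 2 - 1*0 = 2 + 0 = 2)
L(x) = 1
(-606 + L(k(-2)))*(42379 + (5109 + F(-23, -63))) = (-606 + 1)*(42379 + (5109 + 2)) = -605*(42379 + 5111) = -605*47490 = -28731450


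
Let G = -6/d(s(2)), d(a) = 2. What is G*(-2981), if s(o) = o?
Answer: 8943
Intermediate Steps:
G = -3 (G = -6/2 = -6*1/2 = -3)
G*(-2981) = -3*(-2981) = 8943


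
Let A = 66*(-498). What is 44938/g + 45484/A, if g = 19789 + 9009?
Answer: 22888/129591 ≈ 0.17662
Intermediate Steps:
A = -32868
g = 28798
44938/g + 45484/A = 44938/28798 + 45484/(-32868) = 44938*(1/28798) + 45484*(-1/32868) = 22469/14399 - 137/99 = 22888/129591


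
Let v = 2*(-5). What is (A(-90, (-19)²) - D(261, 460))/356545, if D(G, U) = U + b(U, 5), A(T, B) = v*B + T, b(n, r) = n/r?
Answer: -4252/356545 ≈ -0.011926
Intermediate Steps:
v = -10
A(T, B) = T - 10*B (A(T, B) = -10*B + T = T - 10*B)
D(G, U) = 6*U/5 (D(G, U) = U + U/5 = 6*U/5)
(A(-90, (-19)²) - D(261, 460))/356545 = ((-90 - 10*(-19)²) - 6*460/5)/356545 = ((-90 - 10*361) - 1*552)*(1/356545) = ((-90 - 3610) - 552)*(1/356545) = (-3700 - 552)*(1/356545) = -4252*1/356545 = -4252/356545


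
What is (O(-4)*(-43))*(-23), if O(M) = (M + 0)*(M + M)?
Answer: 31648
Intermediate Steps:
O(M) = 2*M**2 (O(M) = M*(2*M) = 2*M**2)
(O(-4)*(-43))*(-23) = ((2*(-4)**2)*(-43))*(-23) = ((2*16)*(-43))*(-23) = (32*(-43))*(-23) = -1376*(-23) = 31648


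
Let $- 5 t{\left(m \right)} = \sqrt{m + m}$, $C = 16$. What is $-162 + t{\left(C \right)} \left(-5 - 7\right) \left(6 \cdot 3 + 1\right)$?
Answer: $-162 + \frac{912 \sqrt{2}}{5} \approx 95.953$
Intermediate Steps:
$t{\left(m \right)} = - \frac{\sqrt{2} \sqrt{m}}{5}$ ($t{\left(m \right)} = - \frac{\sqrt{m + m}}{5} = - \frac{\sqrt{2 m}}{5} = - \frac{\sqrt{2} \sqrt{m}}{5}$)
$-162 + t{\left(C \right)} \left(-5 - 7\right) \left(6 \cdot 3 + 1\right) = -162 + - \frac{\sqrt{2} \sqrt{16}}{5} \left(-5 - 7\right) \left(6 \cdot 3 + 1\right) = -162 + \left(- \frac{1}{5}\right) \sqrt{2} \cdot 4 \left(- 12 \left(18 + 1\right)\right) = -162 + - \frac{4 \sqrt{2}}{5} \left(\left(-12\right) 19\right) = -162 + - \frac{4 \sqrt{2}}{5} \left(-228\right) = -162 + \frac{912 \sqrt{2}}{5}$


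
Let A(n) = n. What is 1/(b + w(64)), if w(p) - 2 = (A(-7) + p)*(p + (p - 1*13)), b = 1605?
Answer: 1/8162 ≈ 0.00012252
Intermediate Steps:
w(p) = 2 + (-13 + 2*p)*(-7 + p) (w(p) = 2 + (-7 + p)*(p + (p - 1*13)) = 2 + (-7 + p)*(p + (p - 13)) = 2 + (-7 + p)*(p + (-13 + p)) = 2 + (-7 + p)*(-13 + 2*p) = 2 + (-13 + 2*p)*(-7 + p))
1/(b + w(64)) = 1/(1605 + (93 - 27*64 + 2*64**2)) = 1/(1605 + (93 - 1728 + 2*4096)) = 1/(1605 + (93 - 1728 + 8192)) = 1/(1605 + 6557) = 1/8162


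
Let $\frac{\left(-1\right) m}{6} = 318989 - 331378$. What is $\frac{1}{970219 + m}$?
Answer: $\frac{1}{1044553} \approx 9.5735 \cdot 10^{-7}$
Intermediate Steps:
$m = 74334$ ($m = - 6 \left(318989 - 331378\right) = \left(-6\right) \left(-12389\right) = 74334$)
$\frac{1}{970219 + m} = \frac{1}{970219 + 74334} = \frac{1}{1044553}$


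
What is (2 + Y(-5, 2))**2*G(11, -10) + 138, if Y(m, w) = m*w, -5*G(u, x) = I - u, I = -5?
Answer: 1714/5 ≈ 342.80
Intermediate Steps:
G(u, x) = 1 + u/5 (G(u, x) = -(-5 - u)/5 = 1 + u/5)
(2 + Y(-5, 2))**2*G(11, -10) + 138 = (2 - 5*2)**2*(1 + (1/5)*11) + 138 = (2 - 10)**2*(1 + 11/5) + 138 = (-8)**2*(16/5) + 138 = 64*(16/5) + 138 = 1024/5 + 138 = 1714/5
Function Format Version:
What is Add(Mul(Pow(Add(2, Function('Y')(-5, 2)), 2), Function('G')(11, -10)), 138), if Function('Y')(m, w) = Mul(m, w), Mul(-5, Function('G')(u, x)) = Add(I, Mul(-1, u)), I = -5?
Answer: Rational(1714, 5) ≈ 342.80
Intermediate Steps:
Function('G')(u, x) = Add(1, Mul(Rational(1, 5), u)) (Function('G')(u, x) = Mul(Rational(-1, 5), Add(-5, Mul(-1, u))) = Add(1, Mul(Rational(1, 5), u)))
Add(Mul(Pow(Add(2, Function('Y')(-5, 2)), 2), Function('G')(11, -10)), 138) = Add(Mul(Pow(Add(2, Mul(-5, 2)), 2), Add(1, Mul(Rational(1, 5), 11))), 138) = Add(Mul(Pow(Add(2, -10), 2), Add(1, Rational(11, 5))), 138) = Add(Mul(Pow(-8, 2), Rational(16, 5)), 138) = Add(Mul(64, Rational(16, 5)), 138) = Add(Rational(1024, 5), 138) = Rational(1714, 5)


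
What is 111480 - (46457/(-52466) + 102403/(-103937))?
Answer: 607928326687167/5453158642 ≈ 1.1148e+5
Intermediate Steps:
111480 - (46457/(-52466) + 102403/(-103937)) = 111480 - (46457*(-1/52466) + 102403*(-1/103937)) = 111480 - (-46457/52466 - 102403/103937) = 111480 - 1*(-10201277007/5453158642) = 111480 + 10201277007/5453158642 = 607928326687167/5453158642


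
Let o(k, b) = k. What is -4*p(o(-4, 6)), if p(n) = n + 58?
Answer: -216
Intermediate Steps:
p(n) = 58 + n
-4*p(o(-4, 6)) = -4*(58 - 4) = -4*54 = -216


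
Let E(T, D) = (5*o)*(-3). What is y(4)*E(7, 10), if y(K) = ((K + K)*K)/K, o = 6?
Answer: -720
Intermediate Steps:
y(K) = 2*K (y(K) = ((2*K)*K)/K = (2*K**2)/K = 2*K)
E(T, D) = -90 (E(T, D) = (5*6)*(-3) = 30*(-3) = -90)
y(4)*E(7, 10) = (2*4)*(-90) = 8*(-90) = -720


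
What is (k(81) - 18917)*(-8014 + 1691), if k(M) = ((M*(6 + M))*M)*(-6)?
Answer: 21774888157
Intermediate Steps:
k(M) = -6*M²*(6 + M) (k(M) = (M²*(6 + M))*(-6) = -6*M²*(6 + M))
(k(81) - 18917)*(-8014 + 1691) = (6*81²*(-6 - 1*81) - 18917)*(-8014 + 1691) = (6*6561*(-6 - 81) - 18917)*(-6323) = (6*6561*(-87) - 18917)*(-6323) = (-3424842 - 18917)*(-6323) = -3443759*(-6323) = 21774888157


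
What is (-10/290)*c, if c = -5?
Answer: 5/29 ≈ 0.17241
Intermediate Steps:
(-10/290)*c = -10/290*(-5) = -10*1/290*(-5) = -1/29*(-5) = 5/29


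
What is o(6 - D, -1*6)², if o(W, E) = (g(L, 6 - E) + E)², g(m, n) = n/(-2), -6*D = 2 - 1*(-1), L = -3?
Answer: 20736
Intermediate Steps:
D = -½ (D = -(2 - 1*(-1))/6 = -(2 + 1)/6 = -⅙*3 = -½ ≈ -0.50000)
g(m, n) = -n/2 (g(m, n) = n*(-½) = -n/2)
o(W, E) = (-3 + 3*E/2)² (o(W, E) = (-(6 - E)/2 + E)² = ((-3 + E/2) + E)² = (-3 + 3*E/2)²)
o(6 - D, -1*6)² = (9*(-2 - 1*6)²/4)² = (9*(-2 - 6)²/4)² = ((9/4)*(-8)²)² = ((9/4)*64)² = 144² = 20736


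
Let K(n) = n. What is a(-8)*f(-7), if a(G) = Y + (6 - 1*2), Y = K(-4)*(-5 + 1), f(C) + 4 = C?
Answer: -220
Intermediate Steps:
f(C) = -4 + C
Y = 16 (Y = -4*(-5 + 1) = -4*(-4) = 16)
a(G) = 20 (a(G) = 16 + (6 - 1*2) = 16 + (6 - 2) = 16 + 4 = 20)
a(-8)*f(-7) = 20*(-4 - 7) = 20*(-11) = -220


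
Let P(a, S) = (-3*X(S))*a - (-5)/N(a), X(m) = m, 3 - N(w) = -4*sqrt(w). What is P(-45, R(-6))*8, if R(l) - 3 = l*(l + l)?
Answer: 19683040/243 - 160*I*sqrt(5)/243 ≈ 81000.0 - 1.4723*I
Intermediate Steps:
N(w) = 3 + 4*sqrt(w) (N(w) = 3 - (-4)*sqrt(w) = 3 + 4*sqrt(w))
R(l) = 3 + 2*l**2 (R(l) = 3 + l*(l + l) = 3 + l*(2*l) = 3 + 2*l**2)
P(a, S) = 5/(3 + 4*sqrt(a)) - 3*S*a (P(a, S) = (-3*S)*a - (-5)/(3 + 4*sqrt(a)) = -3*S*a + 5/(3 + 4*sqrt(a)) = 5/(3 + 4*sqrt(a)) - 3*S*a)
P(-45, R(-6))*8 = ((5 - 3*(3 + 2*(-6)**2)*(-45)*(3 + 4*sqrt(-45)))/(3 + 4*sqrt(-45)))*8 = ((5 - 3*(3 + 2*36)*(-45)*(3 + 4*(3*I*sqrt(5))))/(3 + 4*(3*I*sqrt(5))))*8 = ((5 - 3*(3 + 72)*(-45)*(3 + 12*I*sqrt(5)))/(3 + 12*I*sqrt(5)))*8 = ((5 - 3*75*(-45)*(3 + 12*I*sqrt(5)))/(3 + 12*I*sqrt(5)))*8 = ((5 + (30375 + 121500*I*sqrt(5)))/(3 + 12*I*sqrt(5)))*8 = ((30380 + 121500*I*sqrt(5))/(3 + 12*I*sqrt(5)))*8 = 8*(30380 + 121500*I*sqrt(5))/(3 + 12*I*sqrt(5))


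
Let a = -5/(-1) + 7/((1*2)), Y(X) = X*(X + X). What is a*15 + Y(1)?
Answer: 259/2 ≈ 129.50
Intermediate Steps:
Y(X) = 2*X**2 (Y(X) = X*(2*X) = 2*X**2)
a = 17/2 (a = -5*(-1) + 7/2 = 5 + 7*(1/2) = 5 + 7/2 = 17/2 ≈ 8.5000)
a*15 + Y(1) = (17/2)*15 + 2*1**2 = 255/2 + 2*1 = 255/2 + 2 = 259/2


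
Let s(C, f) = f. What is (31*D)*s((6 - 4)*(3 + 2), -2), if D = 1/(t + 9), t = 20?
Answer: -62/29 ≈ -2.1379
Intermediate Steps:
D = 1/29 (D = 1/(20 + 9) = 1/29 ≈ 0.034483)
(31*D)*s((6 - 4)*(3 + 2), -2) = (31*(1/29))*(-2) = (31/29)*(-2) = -62/29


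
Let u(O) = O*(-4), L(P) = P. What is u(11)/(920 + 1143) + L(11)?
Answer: 22649/2063 ≈ 10.979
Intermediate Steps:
u(O) = -4*O
u(11)/(920 + 1143) + L(11) = (-4*11)/(920 + 1143) + 11 = -44/2063 + 11 = 22649/2063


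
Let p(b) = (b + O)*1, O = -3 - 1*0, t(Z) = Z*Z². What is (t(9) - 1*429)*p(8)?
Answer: 1500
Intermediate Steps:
t(Z) = Z³
O = -3 (O = -3 + 0 = -3)
p(b) = -3 + b (p(b) = (b - 3)*1 = (-3 + b)*1 = -3 + b)
(t(9) - 1*429)*p(8) = (9³ - 1*429)*(-3 + 8) = (729 - 429)*5 = 300*5 = 1500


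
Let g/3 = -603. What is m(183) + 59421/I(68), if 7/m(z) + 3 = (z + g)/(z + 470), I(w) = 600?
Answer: 14018779/143400 ≈ 97.760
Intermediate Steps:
g = -1809 (g = 3*(-603) = -1809)
m(z) = 7/(-3 + (-1809 + z)/(470 + z)) (m(z) = 7/(-3 + (z - 1809)/(z + 470)) = 7/(-3 + (-1809 + z)/(470 + z)))
m(183) + 59421/I(68) = 7*(-470 - 1*183)/(3219 + 2*183) + 59421/600 = 7*(-470 - 183)/(3219 + 366) + 59421*(1/600) = 7*(-653)/3585 + 19807/200 = 7*(1/3585)*(-653) + 19807/200 = -4571/3585 + 19807/200 = 14018779/143400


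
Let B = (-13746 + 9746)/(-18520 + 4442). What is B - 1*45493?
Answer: -320223227/7039 ≈ -45493.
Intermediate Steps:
B = 2000/7039 (B = -4000/(-14078) = -4000*(-1/14078) = 2000/7039 ≈ 0.28413)
B - 1*45493 = 2000/7039 - 1*45493 = 2000/7039 - 45493 = -320223227/7039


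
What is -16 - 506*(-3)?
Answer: 1502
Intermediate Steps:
-16 - 506*(-3) = -16 - 23*(-66) = -16 + 1518 = 1502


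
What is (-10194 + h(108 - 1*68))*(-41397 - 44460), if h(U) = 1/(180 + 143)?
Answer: 282697995477/323 ≈ 8.7523e+8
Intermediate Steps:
h(U) = 1/323
(-10194 + h(108 - 1*68))*(-41397 - 44460) = (-10194 + 1/323)*(-41397 - 44460) = -3292661/323*(-85857) = 282697995477/323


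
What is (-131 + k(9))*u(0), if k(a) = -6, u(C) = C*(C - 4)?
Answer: 0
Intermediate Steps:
u(C) = C*(-4 + C)
(-131 + k(9))*u(0) = (-131 - 6)*(0*(-4 + 0)) = -0*(-4) = -137*0 = 0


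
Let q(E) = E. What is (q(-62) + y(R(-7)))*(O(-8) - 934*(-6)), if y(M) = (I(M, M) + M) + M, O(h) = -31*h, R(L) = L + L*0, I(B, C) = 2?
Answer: -433048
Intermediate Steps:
R(L) = L (R(L) = L + 0 = L)
y(M) = 2 + 2*M (y(M) = (2 + M) + M = 2 + 2*M)
(q(-62) + y(R(-7)))*(O(-8) - 934*(-6)) = (-62 + (2 + 2*(-7)))*(-31*(-8) - 934*(-6)) = (-62 + (2 - 14))*(248 + 5604) = (-62 - 12)*5852 = -74*5852 = -433048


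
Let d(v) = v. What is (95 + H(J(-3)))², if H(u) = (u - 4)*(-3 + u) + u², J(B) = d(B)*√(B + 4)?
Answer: 21316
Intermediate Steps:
J(B) = B*√(4 + B) (J(B) = B*√(B + 4) = B*√(4 + B))
H(u) = u² + (-4 + u)*(-3 + u) (H(u) = (-4 + u)*(-3 + u) + u² = u² + (-4 + u)*(-3 + u))
(95 + H(J(-3)))² = (95 + (12 - (-21)*√(4 - 3) + 2*(-3*√(4 - 3))²))² = (95 + (12 - (-21)*√1 + 2*(-3*√1)²))² = (95 + (12 - (-21) + 2*(-3*1)²))² = (95 + (12 - 7*(-3) + 2*(-3)²))² = (95 + (12 + 21 + 2*9))² = (95 + (12 + 21 + 18))² = (95 + 51)² = 146² = 21316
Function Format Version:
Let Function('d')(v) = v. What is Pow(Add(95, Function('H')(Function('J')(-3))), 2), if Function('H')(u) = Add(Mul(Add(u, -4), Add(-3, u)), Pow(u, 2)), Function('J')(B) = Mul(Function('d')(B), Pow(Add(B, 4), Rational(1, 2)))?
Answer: 21316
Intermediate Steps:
Function('J')(B) = Mul(B, Pow(Add(4, B), Rational(1, 2))) (Function('J')(B) = Mul(B, Pow(Add(B, 4), Rational(1, 2))) = Mul(B, Pow(Add(4, B), Rational(1, 2))))
Function('H')(u) = Add(Pow(u, 2), Mul(Add(-4, u), Add(-3, u))) (Function('H')(u) = Add(Mul(Add(-4, u), Add(-3, u)), Pow(u, 2)) = Add(Pow(u, 2), Mul(Add(-4, u), Add(-3, u))))
Pow(Add(95, Function('H')(Function('J')(-3))), 2) = Pow(Add(95, Add(12, Mul(-7, Mul(-3, Pow(Add(4, -3), Rational(1, 2)))), Mul(2, Pow(Mul(-3, Pow(Add(4, -3), Rational(1, 2))), 2)))), 2) = Pow(Add(95, Add(12, Mul(-7, Mul(-3, Pow(1, Rational(1, 2)))), Mul(2, Pow(Mul(-3, Pow(1, Rational(1, 2))), 2)))), 2) = Pow(Add(95, Add(12, Mul(-7, Mul(-3, 1)), Mul(2, Pow(Mul(-3, 1), 2)))), 2) = Pow(Add(95, Add(12, Mul(-7, -3), Mul(2, Pow(-3, 2)))), 2) = Pow(Add(95, Add(12, 21, Mul(2, 9))), 2) = Pow(Add(95, Add(12, 21, 18)), 2) = Pow(Add(95, 51), 2) = Pow(146, 2) = 21316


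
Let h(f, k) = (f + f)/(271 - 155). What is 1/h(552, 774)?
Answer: 29/276 ≈ 0.10507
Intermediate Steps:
h(f, k) = f/58 (h(f, k) = (2*f)/116 = (2*f)*(1/116) = f/58)
1/h(552, 774) = 1/((1/58)*552) = 1/(276/29) = 29/276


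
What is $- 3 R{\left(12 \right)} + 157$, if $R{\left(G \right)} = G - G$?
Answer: $157$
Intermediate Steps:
$R{\left(G \right)} = 0$
$- 3 R{\left(12 \right)} + 157 = \left(-3\right) 0 + 157 = 0 + 157 = 157$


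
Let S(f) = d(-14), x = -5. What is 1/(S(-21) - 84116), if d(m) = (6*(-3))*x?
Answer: -1/84026 ≈ -1.1901e-5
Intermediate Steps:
d(m) = 90 (d(m) = (6*(-3))*(-5) = -18*(-5) = 90)
S(f) = 90
1/(S(-21) - 84116) = 1/(90 - 84116) = 1/(-84026) = -1/84026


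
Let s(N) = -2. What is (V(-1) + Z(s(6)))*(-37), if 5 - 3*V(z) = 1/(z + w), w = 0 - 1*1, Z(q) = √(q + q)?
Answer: -407/6 - 74*I ≈ -67.833 - 74.0*I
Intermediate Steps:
Z(q) = √2*√q (Z(q) = √(2*q) = √2*√q)
w = -1 (w = 0 - 1 = -1)
V(z) = 5/3 - 1/(3*(-1 + z)) (V(z) = 5/3 - 1/(3*(z - 1)) = 5/3 - 1/(3*(-1 + z)))
(V(-1) + Z(s(6)))*(-37) = ((-6 + 5*(-1))/(3*(-1 - 1)) + √2*√(-2))*(-37) = ((⅓)*(-6 - 5)/(-2) + √2*(I*√2))*(-37) = ((⅓)*(-½)*(-11) + 2*I)*(-37) = (11/6 + 2*I)*(-37) = -407/6 - 74*I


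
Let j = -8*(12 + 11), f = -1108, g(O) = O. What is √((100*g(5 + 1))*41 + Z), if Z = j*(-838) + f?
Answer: 2*√44421 ≈ 421.53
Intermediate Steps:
j = -184 (j = -8*23 = -184)
Z = 153084 (Z = -184*(-838) - 1108 = 154192 - 1108 = 153084)
√((100*g(5 + 1))*41 + Z) = √((100*(5 + 1))*41 + 153084) = √((100*6)*41 + 153084) = √(600*41 + 153084) = √(24600 + 153084) = √177684 = 2*√44421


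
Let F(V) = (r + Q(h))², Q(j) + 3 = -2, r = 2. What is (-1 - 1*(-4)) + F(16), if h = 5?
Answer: 12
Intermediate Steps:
Q(j) = -5 (Q(j) = -3 - 2 = -5)
F(V) = 9 (F(V) = (2 - 5)² = (-3)² = 9)
(-1 - 1*(-4)) + F(16) = (-1 - 1*(-4)) + 9 = (-1 + 4) + 9 = 3 + 9 = 12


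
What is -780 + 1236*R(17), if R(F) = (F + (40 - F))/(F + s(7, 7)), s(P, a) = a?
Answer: 1280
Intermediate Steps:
R(F) = 40/(7 + F) (R(F) = (F + (40 - F))/(F + 7) = 40/(7 + F))
-780 + 1236*R(17) = -780 + 1236*(40/(7 + 17)) = -780 + 1236*(40/24) = -780 + 1236*(40*(1/24)) = -780 + 1236*(5/3) = -780 + 2060 = 1280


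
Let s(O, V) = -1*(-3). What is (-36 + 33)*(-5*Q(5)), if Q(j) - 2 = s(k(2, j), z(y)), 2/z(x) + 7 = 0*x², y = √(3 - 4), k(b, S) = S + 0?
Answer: 75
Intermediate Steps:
k(b, S) = S
y = I (y = √(-1) = I ≈ 1.0*I)
z(x) = -2/7 (z(x) = 2/(-7 + 0*x²) = 2/(-7 + 0) = 2/(-7) = 2*(-⅐) = -2/7)
s(O, V) = 3
Q(j) = 5 (Q(j) = 2 + 3 = 5)
(-36 + 33)*(-5*Q(5)) = (-36 + 33)*(-5*5) = -3*(-25) = 75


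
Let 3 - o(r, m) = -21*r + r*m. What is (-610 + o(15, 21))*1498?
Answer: -909286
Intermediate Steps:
o(r, m) = 3 + 21*r - m*r (o(r, m) = 3 - (-21*r + r*m) = 3 - (-21*r + m*r) = 3 + (21*r - m*r) = 3 + 21*r - m*r)
(-610 + o(15, 21))*1498 = (-610 + (3 + 21*15 - 1*21*15))*1498 = (-610 + (3 + 315 - 315))*1498 = (-610 + 3)*1498 = -607*1498 = -909286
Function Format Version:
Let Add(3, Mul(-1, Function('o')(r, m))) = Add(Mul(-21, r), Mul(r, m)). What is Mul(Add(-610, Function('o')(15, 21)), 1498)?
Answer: -909286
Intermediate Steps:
Function('o')(r, m) = Add(3, Mul(21, r), Mul(-1, m, r)) (Function('o')(r, m) = Add(3, Mul(-1, Add(Mul(-21, r), Mul(r, m)))) = Add(3, Mul(-1, Add(Mul(-21, r), Mul(m, r)))) = Add(3, Add(Mul(21, r), Mul(-1, m, r))) = Add(3, Mul(21, r), Mul(-1, m, r)))
Mul(Add(-610, Function('o')(15, 21)), 1498) = Mul(Add(-610, Add(3, Mul(21, 15), Mul(-1, 21, 15))), 1498) = Mul(Add(-610, Add(3, 315, -315)), 1498) = Mul(Add(-610, 3), 1498) = Mul(-607, 1498) = -909286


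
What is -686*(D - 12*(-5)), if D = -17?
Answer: -29498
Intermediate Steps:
-686*(D - 12*(-5)) = -686*(-17 - 12*(-5)) = -686*(-17 + 60) = -686*43 = -29498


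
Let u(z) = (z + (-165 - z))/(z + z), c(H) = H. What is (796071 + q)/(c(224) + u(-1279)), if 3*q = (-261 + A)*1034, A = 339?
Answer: 2105118890/573157 ≈ 3672.8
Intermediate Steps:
q = 26884 (q = ((-261 + 339)*1034)/3 = (78*1034)/3 = (⅓)*80652 = 26884)
u(z) = -165/(2*z) (u(z) = -165*1/(2*z) = -165/(2*z))
(796071 + q)/(c(224) + u(-1279)) = (796071 + 26884)/(224 - 165/2/(-1279)) = 822955/(224 - 165/2*(-1/1279)) = 822955/(224 + 165/2558) = 822955/(573157/2558) = 822955*(2558/573157) = 2105118890/573157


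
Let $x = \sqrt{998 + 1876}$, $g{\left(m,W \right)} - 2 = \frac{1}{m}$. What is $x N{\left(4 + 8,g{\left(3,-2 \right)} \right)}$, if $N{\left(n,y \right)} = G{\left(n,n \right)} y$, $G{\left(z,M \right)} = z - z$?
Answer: $0$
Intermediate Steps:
$G{\left(z,M \right)} = 0$
$g{\left(m,W \right)} = 2 + \frac{1}{m}$
$N{\left(n,y \right)} = 0$ ($N{\left(n,y \right)} = 0 y = 0$)
$x = \sqrt{2874} \approx 53.61$
$x N{\left(4 + 8,g{\left(3,-2 \right)} \right)} = \sqrt{2874} \cdot 0 = 0$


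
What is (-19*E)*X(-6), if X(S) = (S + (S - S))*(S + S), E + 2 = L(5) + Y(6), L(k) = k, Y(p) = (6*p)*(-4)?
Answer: 192888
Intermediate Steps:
Y(p) = -24*p
E = -141 (E = -2 + (5 - 24*6) = -2 + (5 - 144) = -2 - 139 = -141)
X(S) = 2*S**2 (X(S) = (S + 0)*(2*S) = S*(2*S) = 2*S**2)
(-19*E)*X(-6) = (-19*(-141))*(2*(-6)**2) = 2679*(2*36) = 2679*72 = 192888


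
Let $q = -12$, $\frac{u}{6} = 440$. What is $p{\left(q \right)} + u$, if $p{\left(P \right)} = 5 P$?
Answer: $2580$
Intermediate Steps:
$u = 2640$ ($u = 6 \cdot 440 = 2640$)
$p{\left(q \right)} + u = 5 \left(-12\right) + 2640 = -60 + 2640 = 2580$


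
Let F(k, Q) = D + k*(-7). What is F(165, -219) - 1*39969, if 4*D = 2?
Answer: -82247/2 ≈ -41124.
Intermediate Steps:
D = ½ (D = (¼)*2 = ½ ≈ 0.50000)
F(k, Q) = ½ - 7*k (F(k, Q) = ½ + k*(-7) = ½ - 7*k)
F(165, -219) - 1*39969 = (½ - 7*165) - 1*39969 = (½ - 1155) - 39969 = -2309/2 - 39969 = -82247/2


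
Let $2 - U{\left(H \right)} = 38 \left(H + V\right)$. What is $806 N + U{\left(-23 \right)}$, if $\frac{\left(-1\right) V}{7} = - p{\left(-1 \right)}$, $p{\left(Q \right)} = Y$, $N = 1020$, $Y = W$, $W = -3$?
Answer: $823794$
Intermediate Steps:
$Y = -3$
$p{\left(Q \right)} = -3$
$V = -21$ ($V = - 7 \left(\left(-1\right) \left(-3\right)\right) = \left(-7\right) 3 = -21$)
$U{\left(H \right)} = 800 - 38 H$ ($U{\left(H \right)} = 2 - 38 \left(H - 21\right) = 2 - 38 \left(-21 + H\right) = 2 - \left(-798 + 38 H\right) = 800 - 38 H$)
$806 N + U{\left(-23 \right)} = 806 \cdot 1020 + \left(800 - -874\right) = 822120 + \left(800 + 874\right) = 822120 + 1674 = 823794$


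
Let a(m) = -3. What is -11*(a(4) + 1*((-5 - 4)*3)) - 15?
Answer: 315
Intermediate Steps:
-11*(a(4) + 1*((-5 - 4)*3)) - 15 = -11*(-3 + 1*((-5 - 4)*3)) - 15 = -11*(-3 + 1*(-9*3)) - 15 = -11*(-3 + 1*(-27)) - 15 = -11*(-3 - 27) - 15 = -11*(-30) - 15 = 330 - 15 = 315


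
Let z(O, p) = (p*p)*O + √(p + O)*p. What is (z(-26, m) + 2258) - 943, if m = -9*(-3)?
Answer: -17612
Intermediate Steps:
m = 27
z(O, p) = O*p² + p*√(O + p) (z(O, p) = p²*O + √(O + p)*p = O*p² + p*√(O + p))
(z(-26, m) + 2258) - 943 = (27*(√(-26 + 27) - 26*27) + 2258) - 943 = (27*(√1 - 702) + 2258) - 943 = (27*(1 - 702) + 2258) - 943 = (27*(-701) + 2258) - 943 = (-18927 + 2258) - 943 = -16669 - 943 = -17612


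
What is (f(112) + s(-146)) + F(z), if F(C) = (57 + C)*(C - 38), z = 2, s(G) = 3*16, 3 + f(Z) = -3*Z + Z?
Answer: -2303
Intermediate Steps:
f(Z) = -3 - 2*Z (f(Z) = -3 + (-3*Z + Z) = -3 - 2*Z)
s(G) = 48
F(C) = (-38 + C)*(57 + C) (F(C) = (57 + C)*(-38 + C) = (-38 + C)*(57 + C))
(f(112) + s(-146)) + F(z) = ((-3 - 2*112) + 48) + (-2166 + 2² + 19*2) = ((-3 - 224) + 48) + (-2166 + 4 + 38) = (-227 + 48) - 2124 = -179 - 2124 = -2303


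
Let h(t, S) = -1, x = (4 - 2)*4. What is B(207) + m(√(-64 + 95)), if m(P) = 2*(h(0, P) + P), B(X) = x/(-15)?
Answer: -38/15 + 2*√31 ≈ 8.6022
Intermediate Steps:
x = 8 (x = 2*4 = 8)
B(X) = -8/15 (B(X) = 8/(-15) = 8*(-1/15) = -8/15)
m(P) = -2 + 2*P (m(P) = 2*(-1 + P) = -2 + 2*P)
B(207) + m(√(-64 + 95)) = -8/15 + (-2 + 2*√(-64 + 95)) = -8/15 + (-2 + 2*√31) = -38/15 + 2*√31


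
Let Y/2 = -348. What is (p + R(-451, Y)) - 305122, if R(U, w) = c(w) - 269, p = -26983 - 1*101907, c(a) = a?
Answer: -434977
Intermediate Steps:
Y = -696 (Y = 2*(-348) = -696)
p = -128890 (p = -26983 - 101907 = -128890)
R(U, w) = -269 + w (R(U, w) = w - 269 = -269 + w)
(p + R(-451, Y)) - 305122 = (-128890 + (-269 - 696)) - 305122 = (-128890 - 965) - 305122 = -129855 - 305122 = -434977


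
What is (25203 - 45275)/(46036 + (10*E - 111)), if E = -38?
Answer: -20072/45545 ≈ -0.44071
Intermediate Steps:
(25203 - 45275)/(46036 + (10*E - 111)) = (25203 - 45275)/(46036 + (10*(-38) - 111)) = -20072/(46036 + (-380 - 111)) = -20072/(46036 - 491) = -20072/45545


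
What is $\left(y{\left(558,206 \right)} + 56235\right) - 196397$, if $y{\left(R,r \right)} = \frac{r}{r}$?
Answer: $-140161$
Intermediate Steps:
$y{\left(R,r \right)} = 1$
$\left(y{\left(558,206 \right)} + 56235\right) - 196397 = \left(1 + 56235\right) - 196397 = 56236 - 196397 = -140161$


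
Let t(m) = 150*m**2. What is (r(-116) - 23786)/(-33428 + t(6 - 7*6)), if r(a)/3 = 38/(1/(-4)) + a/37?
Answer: -64093/425426 ≈ -0.15066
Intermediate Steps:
r(a) = -456 + 3*a/37 (r(a) = 3*(38/(1/(-4)) + a/37) = 3*(38/(-1/4) + a*(1/37)) = 3*(38*(-4) + a/37) = 3*(-152 + a/37) = -456 + 3*a/37)
(r(-116) - 23786)/(-33428 + t(6 - 7*6)) = ((-456 + (3/37)*(-116)) - 23786)/(-33428 + 150*(6 - 7*6)**2) = ((-456 - 348/37) - 23786)/(-33428 + 150*(6 - 42)**2) = (-17220/37 - 23786)/(-33428 + 150*(-36)**2) = -897302/(37*(-33428 + 150*1296)) = -897302/(37*(-33428 + 194400)) = -897302/37/160972 = -897302/37*1/160972 = -64093/425426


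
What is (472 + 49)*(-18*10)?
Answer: -93780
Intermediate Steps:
(472 + 49)*(-18*10) = 521*(-180) = -93780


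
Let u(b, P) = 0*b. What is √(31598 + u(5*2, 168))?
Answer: √31598 ≈ 177.76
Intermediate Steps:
u(b, P) = 0
√(31598 + u(5*2, 168)) = √(31598 + 0) = √31598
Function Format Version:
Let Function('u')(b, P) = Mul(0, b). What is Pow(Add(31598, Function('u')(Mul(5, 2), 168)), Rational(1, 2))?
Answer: Pow(31598, Rational(1, 2)) ≈ 177.76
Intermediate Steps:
Function('u')(b, P) = 0
Pow(Add(31598, Function('u')(Mul(5, 2), 168)), Rational(1, 2)) = Pow(Add(31598, 0), Rational(1, 2)) = Pow(31598, Rational(1, 2))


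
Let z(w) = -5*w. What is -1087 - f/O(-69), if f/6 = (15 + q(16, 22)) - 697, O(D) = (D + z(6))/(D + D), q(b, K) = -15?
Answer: 52167/11 ≈ 4742.5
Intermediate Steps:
O(D) = (-30 + D)/(2*D) (O(D) = (D - 5*6)/(D + D) = (D - 30)/((2*D)) = (-30 + D)*(1/(2*D)) = (-30 + D)/(2*D))
f = -4182 (f = 6*((15 - 15) - 697) = 6*(0 - 697) = 6*(-697) = -4182)
-1087 - f/O(-69) = -1087 - (-4182)/((1/2)*(-30 - 69)/(-69)) = -1087 - (-4182)/((1/2)*(-1/69)*(-99)) = -1087 - (-4182)/33/46 = -1087 - (-4182)*46/33 = -1087 - 1*(-64124/11) = -1087 + 64124/11 = 52167/11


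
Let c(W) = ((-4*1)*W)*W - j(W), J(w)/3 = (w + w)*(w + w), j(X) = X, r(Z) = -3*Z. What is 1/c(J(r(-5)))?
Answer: -1/29162700 ≈ -3.4290e-8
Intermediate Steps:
J(w) = 12*w² (J(w) = 3*((w + w)*(w + w)) = 3*((2*w)*(2*w)) = 3*(4*w²) = 12*w²)
c(W) = -W - 4*W² (c(W) = ((-4*1)*W)*W - W = (-4*W)*W - W = -4*W² - W = -W - 4*W²)
1/c(J(r(-5))) = 1/((12*(-3*(-5))²)*(-1 - 48*(-3*(-5))²)) = 1/((12*15²)*(-1 - 48*15²)) = 1/((12*225)*(-1 - 48*225)) = 1/(2700*(-1 - 4*2700)) = 1/(2700*(-1 - 10800)) = 1/(2700*(-10801)) = 1/(-29162700) = -1/29162700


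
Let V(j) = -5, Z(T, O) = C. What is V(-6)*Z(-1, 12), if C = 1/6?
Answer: -⅚ ≈ -0.83333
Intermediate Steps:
C = ⅙ ≈ 0.16667
Z(T, O) = ⅙
V(-6)*Z(-1, 12) = -5*⅙ = -⅚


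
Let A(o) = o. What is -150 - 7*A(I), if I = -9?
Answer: -87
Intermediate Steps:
-150 - 7*A(I) = -150 - 7*(-9) = -150 + 63 = -87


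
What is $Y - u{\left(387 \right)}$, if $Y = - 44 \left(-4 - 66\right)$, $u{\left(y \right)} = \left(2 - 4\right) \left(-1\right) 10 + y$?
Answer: $2673$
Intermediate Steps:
$u{\left(y \right)} = 20 + y$ ($u{\left(y \right)} = \left(-2\right) \left(-1\right) 10 + y = 2 \cdot 10 + y = 20 + y$)
$Y = 3080$ ($Y = \left(-44\right) \left(-70\right) = 3080$)
$Y - u{\left(387 \right)} = 3080 - \left(20 + 387\right) = 3080 - 407 = 2673$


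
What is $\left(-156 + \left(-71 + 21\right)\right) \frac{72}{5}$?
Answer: $- \frac{14832}{5} \approx -2966.4$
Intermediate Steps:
$\left(-156 + \left(-71 + 21\right)\right) \frac{72}{5} = \left(-156 - 50\right) 72 \cdot \frac{1}{5} = \left(-206\right) \frac{72}{5} = - \frac{14832}{5}$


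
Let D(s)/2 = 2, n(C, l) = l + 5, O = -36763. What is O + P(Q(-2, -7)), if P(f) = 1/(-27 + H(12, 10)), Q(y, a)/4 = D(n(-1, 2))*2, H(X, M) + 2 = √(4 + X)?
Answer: -919076/25 ≈ -36763.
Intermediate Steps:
n(C, l) = 5 + l
D(s) = 4 (D(s) = 2*2 = 4)
H(X, M) = -2 + √(4 + X)
Q(y, a) = 32 (Q(y, a) = 4*(4*2) = 4*8 = 32)
P(f) = -1/25 (P(f) = 1/(-27 + (-2 + √(4 + 12))) = 1/(-27 + (-2 + √16)) = 1/(-27 + (-2 + 4)) = 1/(-27 + 2) = 1/(-25) = -1/25)
O + P(Q(-2, -7)) = -36763 - 1/25 = -919076/25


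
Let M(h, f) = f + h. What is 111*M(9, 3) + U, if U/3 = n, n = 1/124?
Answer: 165171/124 ≈ 1332.0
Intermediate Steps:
n = 1/124 ≈ 0.0080645
U = 3/124 (U = 3*(1/124) = 3/124 ≈ 0.024194)
111*M(9, 3) + U = 111*(3 + 9) + 3/124 = 111*12 + 3/124 = 1332 + 3/124 = 165171/124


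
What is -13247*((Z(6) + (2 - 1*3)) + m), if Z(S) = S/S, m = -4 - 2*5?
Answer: 185458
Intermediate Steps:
m = -14 (m = -4 - 10 = -14)
Z(S) = 1
-13247*((Z(6) + (2 - 1*3)) + m) = -13247*((1 + (2 - 1*3)) - 14) = -13247*((1 + (2 - 3)) - 14) = -13247*((1 - 1) - 14) = -13247*(0 - 14) = -13247*(-14) = 185458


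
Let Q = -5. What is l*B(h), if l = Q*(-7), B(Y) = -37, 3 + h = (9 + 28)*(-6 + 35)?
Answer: -1295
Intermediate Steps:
h = 1070 (h = -3 + (9 + 28)*(-6 + 35) = -3 + 37*29 = -3 + 1073 = 1070)
l = 35 (l = -5*(-7) = 35)
l*B(h) = 35*(-37) = -1295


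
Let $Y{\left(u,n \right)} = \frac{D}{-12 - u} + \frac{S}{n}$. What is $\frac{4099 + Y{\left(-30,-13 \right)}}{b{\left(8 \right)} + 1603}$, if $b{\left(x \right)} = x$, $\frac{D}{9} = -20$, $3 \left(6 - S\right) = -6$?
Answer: $\frac{53149}{20943} \approx 2.5378$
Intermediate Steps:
$S = 8$ ($S = 6 - -2 = 6 + 2 = 8$)
$D = -180$ ($D = 9 \left(-20\right) = -180$)
$Y{\left(u,n \right)} = - \frac{180}{-12 - u} + \frac{8}{n}$
$\frac{4099 + Y{\left(-30,-13 \right)}}{b{\left(8 \right)} + 1603} = \frac{4099 + \frac{4 \left(24 + 2 \left(-30\right) + 45 \left(-13\right)\right)}{\left(-13\right) \left(12 - 30\right)}}{8 + 1603} = \frac{4099 + 4 \left(- \frac{1}{13}\right) \frac{1}{-18} \left(24 - 60 - 585\right)}{1611} = \left(4099 + 4 \left(- \frac{1}{13}\right) \left(- \frac{1}{18}\right) \left(-621\right)\right) \frac{1}{1611} = \left(4099 - \frac{138}{13}\right) \frac{1}{1611} = \frac{53149}{13} \cdot \frac{1}{1611} = \frac{53149}{20943}$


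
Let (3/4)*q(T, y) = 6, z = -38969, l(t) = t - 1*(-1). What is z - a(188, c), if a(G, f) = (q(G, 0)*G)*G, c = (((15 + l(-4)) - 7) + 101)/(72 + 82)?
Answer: -321721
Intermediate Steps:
l(t) = 1 + t (l(t) = t + 1 = 1 + t)
c = 53/77 (c = (((15 + (1 - 4)) - 7) + 101)/(72 + 82) = (((15 - 3) - 7) + 101)/154 = ((12 - 7) + 101)*(1/154) = (5 + 101)*(1/154) = 106*(1/154) = 53/77 ≈ 0.68831)
q(T, y) = 8 (q(T, y) = (4/3)*6 = 8)
a(G, f) = 8*G² (a(G, f) = (8*G)*G = 8*G²)
z - a(188, c) = -38969 - 8*188² = -38969 - 8*35344 = -38969 - 1*282752 = -38969 - 282752 = -321721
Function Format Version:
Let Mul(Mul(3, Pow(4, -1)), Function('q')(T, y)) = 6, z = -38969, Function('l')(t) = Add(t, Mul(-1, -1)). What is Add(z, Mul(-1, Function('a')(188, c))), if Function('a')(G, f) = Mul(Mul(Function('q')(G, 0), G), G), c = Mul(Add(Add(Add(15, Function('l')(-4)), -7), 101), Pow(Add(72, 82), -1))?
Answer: -321721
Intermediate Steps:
Function('l')(t) = Add(1, t) (Function('l')(t) = Add(t, 1) = Add(1, t))
c = Rational(53, 77) (c = Mul(Add(Add(Add(15, Add(1, -4)), -7), 101), Pow(Add(72, 82), -1)) = Mul(Add(Add(Add(15, -3), -7), 101), Pow(154, -1)) = Mul(Add(Add(12, -7), 101), Rational(1, 154)) = Mul(Add(5, 101), Rational(1, 154)) = Mul(106, Rational(1, 154)) = Rational(53, 77) ≈ 0.68831)
Function('q')(T, y) = 8 (Function('q')(T, y) = Mul(Rational(4, 3), 6) = 8)
Function('a')(G, f) = Mul(8, Pow(G, 2)) (Function('a')(G, f) = Mul(Mul(8, G), G) = Mul(8, Pow(G, 2)))
Add(z, Mul(-1, Function('a')(188, c))) = Add(-38969, Mul(-1, Mul(8, Pow(188, 2)))) = Add(-38969, Mul(-1, Mul(8, 35344))) = Add(-38969, Mul(-1, 282752)) = Add(-38969, -282752) = -321721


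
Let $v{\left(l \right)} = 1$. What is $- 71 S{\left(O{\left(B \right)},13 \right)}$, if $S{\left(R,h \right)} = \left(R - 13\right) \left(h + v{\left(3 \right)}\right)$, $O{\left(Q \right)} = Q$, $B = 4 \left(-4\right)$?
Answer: $28826$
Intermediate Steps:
$B = -16$
$S{\left(R,h \right)} = \left(1 + h\right) \left(-13 + R\right)$ ($S{\left(R,h \right)} = \left(R - 13\right) \left(h + 1\right) = \left(-13 + R\right) \left(1 + h\right) = \left(1 + h\right) \left(-13 + R\right)$)
$- 71 S{\left(O{\left(B \right)},13 \right)} = - 71 \left(-13 - 16 - 169 - 208\right) = \left(-71\right) \left(-406\right) = 28826$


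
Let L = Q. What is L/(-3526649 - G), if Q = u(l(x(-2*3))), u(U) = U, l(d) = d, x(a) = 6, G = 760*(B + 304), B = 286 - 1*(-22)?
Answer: -6/3991769 ≈ -1.5031e-6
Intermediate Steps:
B = 308 (B = 286 + 22 = 308)
G = 465120 (G = 760*(308 + 304) = 760*612 = 465120)
Q = 6
L = 6
L/(-3526649 - G) = 6/(-3526649 - 1*465120) = 6/(-3526649 - 465120) = 6/(-3991769) = 6*(-1/3991769) = -6/3991769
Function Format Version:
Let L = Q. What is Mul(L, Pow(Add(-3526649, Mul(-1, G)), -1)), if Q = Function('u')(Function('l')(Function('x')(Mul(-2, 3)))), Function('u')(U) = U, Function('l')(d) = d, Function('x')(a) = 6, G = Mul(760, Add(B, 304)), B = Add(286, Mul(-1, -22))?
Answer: Rational(-6, 3991769) ≈ -1.5031e-6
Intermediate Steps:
B = 308 (B = Add(286, 22) = 308)
G = 465120 (G = Mul(760, Add(308, 304)) = Mul(760, 612) = 465120)
Q = 6
L = 6
Mul(L, Pow(Add(-3526649, Mul(-1, G)), -1)) = Mul(6, Pow(Add(-3526649, Mul(-1, 465120)), -1)) = Mul(6, Pow(Add(-3526649, -465120), -1)) = Mul(6, Pow(-3991769, -1)) = Mul(6, Rational(-1, 3991769)) = Rational(-6, 3991769)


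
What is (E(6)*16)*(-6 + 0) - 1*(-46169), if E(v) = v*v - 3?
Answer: 43001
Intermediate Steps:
E(v) = -3 + v**2 (E(v) = v**2 - 3 = -3 + v**2)
(E(6)*16)*(-6 + 0) - 1*(-46169) = ((-3 + 6**2)*16)*(-6 + 0) - 1*(-46169) = ((-3 + 36)*16)*(-6) + 46169 = (33*16)*(-6) + 46169 = 528*(-6) + 46169 = -3168 + 46169 = 43001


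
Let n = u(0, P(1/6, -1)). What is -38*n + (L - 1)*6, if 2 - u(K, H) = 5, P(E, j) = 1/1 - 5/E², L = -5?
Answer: 78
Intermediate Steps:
P(E, j) = 1 - 5/E² (P(E, j) = 1*1 - 5/E² = 1 - 5/E²)
u(K, H) = -3 (u(K, H) = 2 - 1*5 = 2 - 5 = -3)
n = -3
-38*n + (L - 1)*6 = -38*(-3) + (-5 - 1)*6 = 114 - 6*6 = 114 - 36 = 78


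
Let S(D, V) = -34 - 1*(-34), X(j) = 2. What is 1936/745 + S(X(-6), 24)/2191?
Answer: 1936/745 ≈ 2.5987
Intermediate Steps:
S(D, V) = 0 (S(D, V) = -34 + 34 = 0)
1936/745 + S(X(-6), 24)/2191 = 1936/745 + 0/2191 = 1936*(1/745) + 0*(1/2191) = 1936/745 + 0 = 1936/745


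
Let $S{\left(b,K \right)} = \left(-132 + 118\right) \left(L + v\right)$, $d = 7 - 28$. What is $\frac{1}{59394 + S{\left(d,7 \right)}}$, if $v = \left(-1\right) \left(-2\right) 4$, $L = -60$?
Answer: $\frac{1}{60122} \approx 1.6633 \cdot 10^{-5}$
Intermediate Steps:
$d = -21$ ($d = 7 - 28 = -21$)
$v = 8$ ($v = 2 \cdot 4 = 8$)
$S{\left(b,K \right)} = 728$ ($S{\left(b,K \right)} = \left(-132 + 118\right) \left(-60 + 8\right) = \left(-14\right) \left(-52\right) = 728$)
$\frac{1}{59394 + S{\left(d,7 \right)}} = \frac{1}{59394 + 728} = \frac{1}{60122}$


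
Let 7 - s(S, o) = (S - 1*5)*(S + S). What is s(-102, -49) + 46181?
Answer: 24360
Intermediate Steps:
s(S, o) = 7 - 2*S*(-5 + S) (s(S, o) = 7 - (S - 1*5)*(S + S) = 7 - (S - 5)*2*S = 7 - (-5 + S)*2*S = 7 - 2*S*(-5 + S))
s(-102, -49) + 46181 = (7 - 2*(-102)**2 + 10*(-102)) + 46181 = (7 - 2*10404 - 1020) + 46181 = (7 - 20808 - 1020) + 46181 = -21821 + 46181 = 24360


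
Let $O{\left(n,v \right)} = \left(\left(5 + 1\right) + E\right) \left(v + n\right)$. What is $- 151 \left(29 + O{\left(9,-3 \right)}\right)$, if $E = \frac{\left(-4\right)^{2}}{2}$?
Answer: $-17063$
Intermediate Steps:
$E = 8$ ($E = 16 \cdot \frac{1}{2} = 8$)
$O{\left(n,v \right)} = 14 n + 14 v$ ($O{\left(n,v \right)} = \left(\left(5 + 1\right) + 8\right) \left(v + n\right) = \left(6 + 8\right) \left(n + v\right) = 14 \left(n + v\right) = 14 n + 14 v$)
$- 151 \left(29 + O{\left(9,-3 \right)}\right) = - 151 \left(29 + \left(14 \cdot 9 + 14 \left(-3\right)\right)\right) = - 151 \left(29 + \left(126 - 42\right)\right) = - 151 \left(29 + 84\right) = \left(-151\right) 113 = -17063$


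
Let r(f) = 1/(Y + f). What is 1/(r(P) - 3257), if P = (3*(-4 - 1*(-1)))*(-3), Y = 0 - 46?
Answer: -19/61884 ≈ -0.00030703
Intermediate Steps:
Y = -46
P = 27 (P = (3*(-4 + 1))*(-3) = (3*(-3))*(-3) = -9*(-3) = 27)
r(f) = 1/(-46 + f)
1/(r(P) - 3257) = 1/(1/(-46 + 27) - 3257) = 1/(1/(-19) - 3257) = 1/(-1/19 - 3257) = 1/(-61884/19) = -19/61884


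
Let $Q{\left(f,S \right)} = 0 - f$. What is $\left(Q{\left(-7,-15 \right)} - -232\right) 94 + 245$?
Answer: $22711$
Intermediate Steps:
$Q{\left(f,S \right)} = - f$
$\left(Q{\left(-7,-15 \right)} - -232\right) 94 + 245 = \left(\left(-1\right) \left(-7\right) - -232\right) 94 + 245 = \left(7 + 232\right) 94 + 245 = 239 \cdot 94 + 245 = 22466 + 245 = 22711$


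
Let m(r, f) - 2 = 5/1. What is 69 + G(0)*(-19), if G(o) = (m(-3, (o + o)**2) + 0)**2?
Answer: -862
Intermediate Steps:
m(r, f) = 7 (m(r, f) = 2 + 5/1 = 2 + 5*1 = 2 + 5 = 7)
G(o) = 49 (G(o) = (7 + 0)**2 = 7**2 = 49)
69 + G(0)*(-19) = 69 + 49*(-19) = 69 - 931 = -862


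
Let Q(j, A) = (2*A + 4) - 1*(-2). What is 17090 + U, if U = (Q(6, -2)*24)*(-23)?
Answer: 15986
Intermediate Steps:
Q(j, A) = 6 + 2*A (Q(j, A) = (4 + 2*A) + 2 = 6 + 2*A)
U = -1104 (U = ((6 + 2*(-2))*24)*(-23) = ((6 - 4)*24)*(-23) = (2*24)*(-23) = 48*(-23) = -1104)
17090 + U = 17090 - 1104 = 15986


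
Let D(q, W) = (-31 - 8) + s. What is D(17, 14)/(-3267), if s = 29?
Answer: 10/3267 ≈ 0.0030609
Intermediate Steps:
D(q, W) = -10 (D(q, W) = (-31 - 8) + 29 = -39 + 29 = -10)
D(17, 14)/(-3267) = -10/(-3267) = -10*(-1/3267) = 10/3267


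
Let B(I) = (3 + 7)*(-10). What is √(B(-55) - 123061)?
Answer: I*√123161 ≈ 350.94*I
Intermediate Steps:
B(I) = -100 (B(I) = 10*(-10) = -100)
√(B(-55) - 123061) = √(-100 - 123061) = √(-123161) = I*√123161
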